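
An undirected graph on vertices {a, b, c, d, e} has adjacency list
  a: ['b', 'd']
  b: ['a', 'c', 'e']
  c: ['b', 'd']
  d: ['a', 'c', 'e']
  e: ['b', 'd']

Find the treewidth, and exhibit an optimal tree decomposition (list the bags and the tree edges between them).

The largest bag has 3 vertices, giving width 2; this decomposition certifies tw(G) ≤ 2. Since d–c–b–e–d is a cycle in G, G is not acyclic. Forests are exactly the graphs of treewidth ≤ 1, so tw(G) ≥ 2. The upper and lower bounds meet at 2, so that is the treewidth.

Treewidth 2.
One such decomposition:
Bags: B1 = {b, c, d}  B2 = {b, d, e}  B3 = {a, b, d}
Tree: B1–B2, B2–B3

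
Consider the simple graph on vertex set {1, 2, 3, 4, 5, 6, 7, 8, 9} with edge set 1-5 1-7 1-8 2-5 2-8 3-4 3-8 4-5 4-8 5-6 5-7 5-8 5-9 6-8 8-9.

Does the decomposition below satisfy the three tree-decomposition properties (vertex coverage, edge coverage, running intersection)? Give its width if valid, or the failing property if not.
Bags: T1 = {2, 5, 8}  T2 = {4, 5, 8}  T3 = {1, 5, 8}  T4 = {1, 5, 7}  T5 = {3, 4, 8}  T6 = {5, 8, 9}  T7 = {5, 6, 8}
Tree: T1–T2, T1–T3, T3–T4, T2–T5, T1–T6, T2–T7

Yes; width 2.

Checking the three conditions: (i) the bags cover all of {1, 2, 3, 4, 5, 6, 7, 8, 9}; (ii) for each edge, some bag contains both endpoints; (iii) the bags containing any fixed vertex form a subtree. All hold, so the decomposition is valid with width 3 − 1 = 2.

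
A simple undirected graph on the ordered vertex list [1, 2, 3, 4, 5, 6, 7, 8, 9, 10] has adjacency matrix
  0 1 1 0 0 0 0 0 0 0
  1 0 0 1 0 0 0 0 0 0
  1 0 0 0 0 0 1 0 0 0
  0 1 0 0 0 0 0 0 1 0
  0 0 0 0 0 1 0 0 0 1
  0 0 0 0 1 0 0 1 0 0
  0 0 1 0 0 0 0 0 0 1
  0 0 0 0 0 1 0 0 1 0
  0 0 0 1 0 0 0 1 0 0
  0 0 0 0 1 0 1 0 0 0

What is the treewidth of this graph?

A width-2 tree decomposition is:
Bags: B1 = {4, 8, 9}  B2 = {2, 4, 8}  B3 = {1, 2, 8}  B4 = {1, 3, 8}  B5 = {3, 7, 8}  B6 = {7, 8, 10}  B7 = {5, 8, 10}  B8 = {5, 6, 8}
Tree: B1–B2, B2–B3, B3–B4, B4–B5, B5–B6, B6–B7, B7–B8
Every bag has size at most 3, so the width is 3 − 1 = 2 and tw(G) ≤ 2. For the lower bound, G contains the cycle 8–9–4–2–1–3–7–10–5–6–8, so G is not a forest; only forests have treewidth ≤ 1, hence tw(G) ≥ 2. Therefore the treewidth is 2.

2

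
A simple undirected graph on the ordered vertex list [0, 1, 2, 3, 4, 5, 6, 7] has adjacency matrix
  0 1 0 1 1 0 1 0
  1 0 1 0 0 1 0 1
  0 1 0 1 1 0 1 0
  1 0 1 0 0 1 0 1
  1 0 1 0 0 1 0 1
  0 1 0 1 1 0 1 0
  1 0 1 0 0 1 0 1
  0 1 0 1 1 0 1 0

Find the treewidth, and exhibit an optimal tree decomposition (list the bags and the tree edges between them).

Treewidth 4.
Bags: B1 = {0, 2, 3, 5, 7}  B2 = {0, 2, 5, 6, 7}  B3 = {0, 1, 2, 5, 7}  B4 = {0, 2, 4, 5, 7}
Tree: B1–B2, B2–B3, B3–B4

The largest bag has 5 vertices, giving width 4; this decomposition certifies tw(G) ≤ 4. For the lower bound: the 5 vertex sets {3,7}, {0,6}, {1,2}, {5}, {4} are disjoint, each induces a connected subgraph, and every pair is joined by at least one edge of G. Contracting each set to a single vertex therefore yields K_{5} as a minor, and since treewidth is minor-monotone, tw(G) ≥ tw(K_{5}) = 4. Hence tw(G) = 4 exactly.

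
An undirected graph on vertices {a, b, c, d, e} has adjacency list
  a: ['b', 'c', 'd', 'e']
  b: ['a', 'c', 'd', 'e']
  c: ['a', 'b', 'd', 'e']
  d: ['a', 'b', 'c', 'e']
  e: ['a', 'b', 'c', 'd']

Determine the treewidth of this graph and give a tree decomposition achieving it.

Treewidth 4.
Bags: B1 = {a, b, c, d, e}
Tree: (single bag)

With just one bag of size 5, the width is 5 − 1 = 4, so tw(G) ≤ 4. On the other hand G contains the 5-clique {a, b, c, d, e}. A clique must lie in a single bag of any decomposition, so no decomposition can have width below 4. The upper and lower bounds meet at 4, so that is the treewidth.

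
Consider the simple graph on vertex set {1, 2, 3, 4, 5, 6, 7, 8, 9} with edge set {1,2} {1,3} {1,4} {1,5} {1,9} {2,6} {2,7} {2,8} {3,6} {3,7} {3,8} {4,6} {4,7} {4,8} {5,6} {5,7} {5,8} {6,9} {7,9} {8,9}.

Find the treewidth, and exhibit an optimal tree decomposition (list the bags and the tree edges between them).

Treewidth 4.
Bags: B1 = {1, 2, 6, 7, 8}  B2 = {1, 6, 7, 8, 9}  B3 = {1, 3, 6, 7, 8}  B4 = {1, 4, 6, 7, 8}  B5 = {1, 5, 6, 7, 8}
Tree: B1–B2, B2–B3, B3–B4, B4–B5

Each bag holds 5 vertices, so the decomposition has width 4, which upper-bounds the treewidth. For the lower bound: the 5 vertex sets {2,7}, {6,9}, {1,3}, {8}, {4} are disjoint, each induces a connected subgraph, and every pair is joined by at least one edge of G. Contracting each set to a single vertex therefore yields K_{5} as a minor, and since treewidth is minor-monotone, tw(G) ≥ tw(K_{5}) = 4. Combining the bounds, tw(G) = 4.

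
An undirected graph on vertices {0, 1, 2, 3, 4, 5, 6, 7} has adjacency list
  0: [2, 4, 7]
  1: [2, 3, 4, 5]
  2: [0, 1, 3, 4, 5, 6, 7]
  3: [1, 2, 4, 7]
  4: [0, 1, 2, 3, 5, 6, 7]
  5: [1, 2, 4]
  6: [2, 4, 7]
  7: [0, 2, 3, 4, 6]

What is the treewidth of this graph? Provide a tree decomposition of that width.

Each bag holds 4 vertices, so the decomposition has width 3, which upper-bounds the treewidth. For the lower bound, the 4 vertices {1, 2, 3, 4} are pairwise adjacent, and any tree decomposition puts a clique entirely inside one bag — forcing width ≥ 3. Combining the bounds, tw(G) = 3.

Treewidth 3.
One such decomposition:
Bags: B1 = {2, 3, 4, 7}  B2 = {0, 2, 4, 7}  B3 = {1, 2, 3, 4}  B4 = {1, 2, 4, 5}  B5 = {2, 4, 6, 7}
Tree: B1–B2, B1–B3, B3–B4, B1–B5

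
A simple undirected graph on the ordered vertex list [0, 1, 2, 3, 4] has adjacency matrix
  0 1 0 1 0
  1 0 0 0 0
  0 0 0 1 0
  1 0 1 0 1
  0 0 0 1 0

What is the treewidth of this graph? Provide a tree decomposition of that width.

Each bag holds 2 vertices, so the decomposition has width 1, which upper-bounds the treewidth. Any graph with an edge has treewidth ≥ 1, and G has the edge 3–2. Therefore the treewidth is 1.

Treewidth 1.
One such decomposition:
Bags: B1 = {2, 3}  B2 = {0, 3}  B3 = {3, 4}  B4 = {0, 1}
Tree: B1–B2, B2–B3, B2–B4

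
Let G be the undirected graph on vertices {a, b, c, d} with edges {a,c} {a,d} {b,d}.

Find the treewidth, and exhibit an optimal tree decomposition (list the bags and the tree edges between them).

Each bag holds 2 vertices, so the decomposition has width 1, which upper-bounds the treewidth. G has an edge, so its treewidth is at least 1. Combining the bounds, tw(G) = 1.

Treewidth 1.
Bags: B1 = {a, d}  B2 = {b, d}  B3 = {a, c}
Tree: B1–B2, B1–B3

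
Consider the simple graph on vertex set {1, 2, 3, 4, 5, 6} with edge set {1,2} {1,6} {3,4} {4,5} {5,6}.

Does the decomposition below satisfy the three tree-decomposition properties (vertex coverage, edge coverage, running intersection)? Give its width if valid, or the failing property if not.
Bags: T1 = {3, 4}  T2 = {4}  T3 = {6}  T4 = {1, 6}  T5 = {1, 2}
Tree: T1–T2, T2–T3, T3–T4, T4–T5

No — vertex 5 appears in no bag.

A tree decomposition must satisfy three properties: every vertex lies in some bag; for every edge, both endpoints lie together in some bag; and for every vertex, the bags containing it form a connected subtree. Here vertex 5 appears in no bag, so the decomposition is invalid.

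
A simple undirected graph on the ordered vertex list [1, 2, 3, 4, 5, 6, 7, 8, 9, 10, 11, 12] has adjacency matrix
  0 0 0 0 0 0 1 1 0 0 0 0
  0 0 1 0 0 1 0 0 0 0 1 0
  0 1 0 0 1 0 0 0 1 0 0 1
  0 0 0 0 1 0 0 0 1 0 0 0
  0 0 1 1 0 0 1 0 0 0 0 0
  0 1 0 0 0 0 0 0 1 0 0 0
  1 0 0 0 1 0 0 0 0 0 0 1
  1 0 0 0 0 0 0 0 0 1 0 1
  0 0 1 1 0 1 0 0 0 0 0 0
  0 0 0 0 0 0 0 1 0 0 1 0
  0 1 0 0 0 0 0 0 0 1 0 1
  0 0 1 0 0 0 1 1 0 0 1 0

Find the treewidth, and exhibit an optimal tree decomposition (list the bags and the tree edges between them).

The largest bag has 4 vertices, giving width 3; this decomposition certifies tw(G) ≤ 3. For the lower bound: the 4 vertex sets {1,8,10}, {11}, {12}, {2,3,5,7} are disjoint, each induces a connected subgraph, and every pair is joined by at least one edge of G. Contracting each set to a single vertex therefore yields K_{4} as a minor, and since treewidth is minor-monotone, tw(G) ≥ tw(K_{4}) = 3. Combining the bounds, tw(G) = 3.

Treewidth 3.
Bags: B1 = {1, 8, 10, 11}  B2 = {1, 8, 11, 12}  B3 = {1, 7, 11, 12}  B4 = {2, 7, 11, 12}  B5 = {2, 3, 7, 12}  B6 = {2, 3, 5, 7}  B7 = {2, 3, 5, 6}  B8 = {3, 5, 6, 9}  B9 = {4, 5, 6, 9}
Tree: B1–B2, B2–B3, B3–B4, B4–B5, B5–B6, B6–B7, B7–B8, B8–B9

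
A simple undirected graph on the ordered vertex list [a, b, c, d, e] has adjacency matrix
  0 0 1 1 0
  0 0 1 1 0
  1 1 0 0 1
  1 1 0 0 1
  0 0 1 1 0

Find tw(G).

A width-2 tree decomposition is:
Bags: B1 = {c, d, e}  B2 = {b, c, d}  B3 = {a, c, d}
Tree: B1–B2, B2–B3
Each bag holds 3 vertices, so the decomposition has width 2, which upper-bounds the treewidth. The edges e–c–b–d–e form a cycle, so G is not a tree and its treewidth is at least 2. Hence tw(G) = 2 exactly.

2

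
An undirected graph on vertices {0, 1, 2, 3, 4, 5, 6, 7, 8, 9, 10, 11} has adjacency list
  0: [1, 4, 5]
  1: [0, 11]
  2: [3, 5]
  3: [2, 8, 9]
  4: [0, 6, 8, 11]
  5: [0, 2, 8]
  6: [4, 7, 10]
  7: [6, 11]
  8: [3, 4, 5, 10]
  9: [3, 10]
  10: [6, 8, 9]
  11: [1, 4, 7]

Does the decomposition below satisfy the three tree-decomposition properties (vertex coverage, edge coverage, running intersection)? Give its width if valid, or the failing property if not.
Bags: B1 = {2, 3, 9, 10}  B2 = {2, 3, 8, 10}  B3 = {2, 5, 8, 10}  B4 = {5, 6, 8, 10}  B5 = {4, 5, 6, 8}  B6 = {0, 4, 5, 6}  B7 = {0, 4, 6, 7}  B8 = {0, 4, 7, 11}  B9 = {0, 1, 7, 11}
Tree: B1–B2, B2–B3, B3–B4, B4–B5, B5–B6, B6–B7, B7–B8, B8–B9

Every vertex of G appears in some bag (union = {0, 1, 2, 3, 4, 5, 6, 7, 8, 9, 10, 11}); every edge is covered by a bag; and for each vertex v the set of bags containing v is connected in the bag tree. The decomposition is therefore valid. The largest bag has 4 vertices, so the width is 3.

Yes; width 3.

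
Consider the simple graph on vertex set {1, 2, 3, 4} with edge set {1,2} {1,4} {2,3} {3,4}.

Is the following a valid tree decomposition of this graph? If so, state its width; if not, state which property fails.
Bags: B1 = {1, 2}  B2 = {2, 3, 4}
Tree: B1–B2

No — edge (4,1) lies in no bag.

A tree decomposition must satisfy three properties: every vertex lies in some bag; for every edge, both endpoints lie together in some bag; and for every vertex, the bags containing it form a connected subtree. Here edge (4,1) lies in no bag, so the decomposition is invalid.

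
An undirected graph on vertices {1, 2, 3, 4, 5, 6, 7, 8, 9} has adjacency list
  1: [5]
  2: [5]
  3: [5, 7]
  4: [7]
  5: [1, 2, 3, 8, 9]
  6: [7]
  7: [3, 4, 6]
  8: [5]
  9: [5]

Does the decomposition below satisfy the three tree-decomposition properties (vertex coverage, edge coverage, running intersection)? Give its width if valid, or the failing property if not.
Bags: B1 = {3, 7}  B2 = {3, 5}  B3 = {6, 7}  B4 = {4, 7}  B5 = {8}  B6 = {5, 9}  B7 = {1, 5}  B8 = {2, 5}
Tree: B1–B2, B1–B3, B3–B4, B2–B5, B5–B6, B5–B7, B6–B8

No — edge (5,8) lies in no bag.

A tree decomposition must satisfy three properties: every vertex lies in some bag; for every edge, both endpoints lie together in some bag; and for every vertex, the bags containing it form a connected subtree. Here edge (5,8) lies in no bag, so the decomposition is invalid.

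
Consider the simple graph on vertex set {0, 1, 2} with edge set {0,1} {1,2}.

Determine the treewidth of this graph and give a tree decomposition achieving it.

Treewidth 1.
One optimal decomposition is:
Bags: B1 = {1, 2}  B2 = {0, 1}
Tree: B1–B2

Every bag has size at most 2, so the width is 2 − 1 = 1 and tw(G) ≤ 1. Since G has at least one edge (e.g. 2–1), it is not an edgeless graph, so tw(G) ≥ 1. The upper and lower bounds meet at 1, so that is the treewidth.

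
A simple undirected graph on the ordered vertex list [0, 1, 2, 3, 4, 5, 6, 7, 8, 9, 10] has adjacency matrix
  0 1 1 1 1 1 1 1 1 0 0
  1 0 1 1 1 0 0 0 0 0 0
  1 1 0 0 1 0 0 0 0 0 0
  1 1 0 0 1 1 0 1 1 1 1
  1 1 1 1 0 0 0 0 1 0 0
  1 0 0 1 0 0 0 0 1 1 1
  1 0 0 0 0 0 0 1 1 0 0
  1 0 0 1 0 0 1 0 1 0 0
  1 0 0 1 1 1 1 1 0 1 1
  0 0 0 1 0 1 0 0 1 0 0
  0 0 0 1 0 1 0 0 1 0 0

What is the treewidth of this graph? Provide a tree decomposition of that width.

Each bag holds 4 vertices, so the decomposition has width 3, which upper-bounds the treewidth. On the other hand G contains the 4-clique {0, 1, 2, 4}. A clique must lie in a single bag of any decomposition, so no decomposition can have width below 3. Therefore the treewidth is 3.

Treewidth 3.
One optimal decomposition is:
Bags: B1 = {0, 3, 4, 8}  B2 = {0, 3, 5, 8}  B3 = {0, 3, 7, 8}  B4 = {3, 5, 8, 10}  B5 = {0, 1, 3, 4}  B6 = {3, 5, 8, 9}  B7 = {0, 6, 7, 8}  B8 = {0, 1, 2, 4}
Tree: B1–B2, B2–B3, B2–B4, B1–B5, B2–B6, B3–B7, B5–B8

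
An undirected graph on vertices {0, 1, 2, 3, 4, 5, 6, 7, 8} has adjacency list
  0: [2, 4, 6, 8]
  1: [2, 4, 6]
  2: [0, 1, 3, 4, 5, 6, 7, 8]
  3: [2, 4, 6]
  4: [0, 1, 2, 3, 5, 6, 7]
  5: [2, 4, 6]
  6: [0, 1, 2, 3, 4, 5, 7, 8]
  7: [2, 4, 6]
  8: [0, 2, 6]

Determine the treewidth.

A width-3 tree decomposition is:
Bags: B1 = {0, 2, 4, 6}  B2 = {0, 2, 6, 8}  B3 = {1, 2, 4, 6}  B4 = {2, 4, 6, 7}  B5 = {2, 4, 5, 6}  B6 = {2, 3, 4, 6}
Tree: B1–B2, B1–B3, B1–B4, B4–B5, B3–B6
Each bag holds 4 vertices, so the decomposition has width 3, which upper-bounds the treewidth. For the lower bound, the 4 vertices {0, 2, 6, 8} are pairwise adjacent, and any tree decomposition puts a clique entirely inside one bag — forcing width ≥ 3. Combining the bounds, tw(G) = 3.

3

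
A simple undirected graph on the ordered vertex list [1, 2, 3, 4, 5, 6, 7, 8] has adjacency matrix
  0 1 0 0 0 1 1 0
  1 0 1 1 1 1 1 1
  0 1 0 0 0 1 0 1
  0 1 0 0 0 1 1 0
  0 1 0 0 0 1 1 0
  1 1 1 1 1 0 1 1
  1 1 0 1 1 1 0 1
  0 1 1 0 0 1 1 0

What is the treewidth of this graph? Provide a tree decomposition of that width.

Each bag holds 4 vertices, so the decomposition has width 3, which upper-bounds the treewidth. Conversely, {2, 3, 6, 8} is a clique of size 4, and the vertices of any clique must share a bag in every tree decomposition; so some bag has ≥ 4 vertices and tw(G) ≥ 3. The upper and lower bounds meet at 3, so that is the treewidth.

Treewidth 3.
Bags: B1 = {2, 6, 7, 8}  B2 = {2, 3, 6, 8}  B3 = {2, 4, 6, 7}  B4 = {2, 5, 6, 7}  B5 = {1, 2, 6, 7}
Tree: B1–B2, B1–B3, B3–B4, B3–B5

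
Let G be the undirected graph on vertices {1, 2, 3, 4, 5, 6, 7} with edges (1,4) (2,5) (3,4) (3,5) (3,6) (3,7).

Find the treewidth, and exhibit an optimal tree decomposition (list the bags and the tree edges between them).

Every bag has size at most 2, so the width is 2 − 1 = 1 and tw(G) ≤ 1. Any graph with an edge has treewidth ≥ 1, and G has the edge 3–5. The upper and lower bounds meet at 1, so that is the treewidth.

Treewidth 1.
One optimal decomposition is:
Bags: B1 = {3, 5}  B2 = {2, 5}  B3 = {3, 4}  B4 = {3, 6}  B5 = {3, 7}  B6 = {1, 4}
Tree: B1–B2, B1–B3, B3–B4, B4–B5, B3–B6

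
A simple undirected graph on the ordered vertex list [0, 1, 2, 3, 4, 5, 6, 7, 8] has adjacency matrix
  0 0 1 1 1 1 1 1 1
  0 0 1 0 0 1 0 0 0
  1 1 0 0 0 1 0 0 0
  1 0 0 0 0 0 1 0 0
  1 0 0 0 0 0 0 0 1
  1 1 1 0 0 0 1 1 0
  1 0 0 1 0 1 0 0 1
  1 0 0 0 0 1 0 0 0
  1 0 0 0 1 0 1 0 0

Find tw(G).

A width-2 tree decomposition is:
Bags: B1 = {0, 4, 8}  B2 = {0, 6, 8}  B3 = {0, 5, 6}  B4 = {0, 5, 7}  B5 = {0, 2, 5}  B6 = {1, 2, 5}  B7 = {0, 3, 6}
Tree: B1–B2, B2–B3, B3–B4, B4–B5, B5–B6, B2–B7
Each bag holds 3 vertices, so the decomposition has width 2, which upper-bounds the treewidth. Conversely, {0, 4, 8} is a clique of size 3, and the vertices of any clique must share a bag in every tree decomposition; so some bag has ≥ 3 vertices and tw(G) ≥ 2. Combining the bounds, tw(G) = 2.

2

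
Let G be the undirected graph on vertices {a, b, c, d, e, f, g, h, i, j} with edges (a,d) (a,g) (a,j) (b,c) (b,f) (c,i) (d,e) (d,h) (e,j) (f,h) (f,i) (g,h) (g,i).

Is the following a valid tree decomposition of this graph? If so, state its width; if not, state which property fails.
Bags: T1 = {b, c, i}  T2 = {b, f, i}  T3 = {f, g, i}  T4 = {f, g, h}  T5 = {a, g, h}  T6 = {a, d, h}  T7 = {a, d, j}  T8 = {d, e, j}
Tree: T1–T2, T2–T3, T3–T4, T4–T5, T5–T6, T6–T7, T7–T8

Every vertex of G appears in some bag (union = {a, b, c, d, e, f, g, h, i, j}); every edge is covered by a bag; and for each vertex v the set of bags containing v is connected in the bag tree. The decomposition is therefore valid. The largest bag has 3 vertices, so the width is 2.

Yes; width 2.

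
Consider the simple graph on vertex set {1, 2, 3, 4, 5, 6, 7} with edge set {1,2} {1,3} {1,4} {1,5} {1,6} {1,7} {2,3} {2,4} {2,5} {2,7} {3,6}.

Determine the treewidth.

A width-2 tree decomposition is:
Bags: B1 = {1, 2, 5}  B2 = {1, 2, 3}  B3 = {1, 2, 7}  B4 = {1, 3, 6}  B5 = {1, 2, 4}
Tree: B1–B2, B2–B3, B2–B4, B1–B5
Every bag has size at most 3, so the width is 3 − 1 = 2 and tw(G) ≤ 2. On the other hand G contains the 3-clique {1, 2, 3}. A clique must lie in a single bag of any decomposition, so no decomposition can have width below 2. Hence tw(G) = 2 exactly.

2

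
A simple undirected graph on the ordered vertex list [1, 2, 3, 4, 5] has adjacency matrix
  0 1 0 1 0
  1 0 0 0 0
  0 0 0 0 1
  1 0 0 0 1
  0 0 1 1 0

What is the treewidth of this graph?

1

A width-1 tree decomposition is:
Bags: B1 = {3, 5}  B2 = {4, 5}  B3 = {1, 4}  B4 = {1, 2}
Tree: B1–B2, B2–B3, B3–B4
Each bag holds 2 vertices, so the decomposition has width 1, which upper-bounds the treewidth. Any graph with an edge has treewidth ≥ 1, and G has the edge 3–5. The upper and lower bounds meet at 1, so that is the treewidth.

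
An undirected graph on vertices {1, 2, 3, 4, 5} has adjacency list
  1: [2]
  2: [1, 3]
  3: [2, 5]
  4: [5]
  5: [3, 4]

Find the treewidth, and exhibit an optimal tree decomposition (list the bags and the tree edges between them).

The largest bag has 2 vertices, giving width 1; this decomposition certifies tw(G) ≤ 1. Since G has at least one edge (e.g. 4–5), it is not an edgeless graph, so tw(G) ≥ 1. Therefore the treewidth is 1.

Treewidth 1.
Bags: B1 = {4, 5}  B2 = {3, 5}  B3 = {2, 3}  B4 = {1, 2}
Tree: B1–B2, B2–B3, B3–B4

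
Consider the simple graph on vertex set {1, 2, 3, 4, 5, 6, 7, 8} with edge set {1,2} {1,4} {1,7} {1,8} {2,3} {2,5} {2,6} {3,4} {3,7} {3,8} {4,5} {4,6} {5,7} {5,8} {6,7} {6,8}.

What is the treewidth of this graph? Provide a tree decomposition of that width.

Each bag holds 5 vertices, so the decomposition has width 4, which upper-bounds the treewidth. For the lower bound: the 5 vertex sets {2,5}, {3,4}, {6,8}, {1}, {7} are disjoint, each induces a connected subgraph, and every pair is joined by at least one edge of G. Contracting each set to a single vertex therefore yields K_{5} as a minor, and since treewidth is minor-monotone, tw(G) ≥ tw(K_{5}) = 4. Combining the bounds, tw(G) = 4.

Treewidth 4.
One such decomposition:
Bags: B1 = {1, 2, 3, 5, 6}  B2 = {1, 3, 4, 5, 6}  B3 = {1, 3, 5, 6, 8}  B4 = {1, 3, 5, 6, 7}
Tree: B1–B2, B2–B3, B3–B4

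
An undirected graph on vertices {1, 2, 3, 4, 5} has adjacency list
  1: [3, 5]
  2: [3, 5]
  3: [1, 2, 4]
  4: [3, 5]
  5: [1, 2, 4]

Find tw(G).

A width-2 tree decomposition is:
Bags: B1 = {3, 4, 5}  B2 = {2, 3, 5}  B3 = {1, 3, 5}
Tree: B1–B2, B2–B3
The largest bag has 3 vertices, giving width 2; this decomposition certifies tw(G) ≤ 2. Since 3–4–5–2–3 is a cycle in G, G is not acyclic. Forests are exactly the graphs of treewidth ≤ 1, so tw(G) ≥ 2. Therefore the treewidth is 2.

2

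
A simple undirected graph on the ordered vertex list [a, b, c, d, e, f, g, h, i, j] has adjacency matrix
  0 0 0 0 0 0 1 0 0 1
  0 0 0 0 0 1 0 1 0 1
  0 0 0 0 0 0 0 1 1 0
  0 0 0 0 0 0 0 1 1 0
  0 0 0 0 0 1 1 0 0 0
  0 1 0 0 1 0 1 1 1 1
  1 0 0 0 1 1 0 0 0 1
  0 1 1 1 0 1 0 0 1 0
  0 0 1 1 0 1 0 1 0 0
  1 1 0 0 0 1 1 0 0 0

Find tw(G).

A width-2 tree decomposition is:
Bags: B1 = {b, f, j}  B2 = {b, f, h}  B3 = {f, h, i}  B4 = {f, g, j}  B5 = {c, h, i}  B6 = {a, g, j}  B7 = {e, f, g}  B8 = {d, h, i}
Tree: B1–B2, B2–B3, B1–B4, B3–B5, B4–B6, B4–B7, B3–B8
Every bag has size at most 3, so the width is 3 − 1 = 2 and tw(G) ≤ 2. On the other hand G contains the 3-clique {d, h, i}. A clique must lie in a single bag of any decomposition, so no decomposition can have width below 2. Combining the bounds, tw(G) = 2.

2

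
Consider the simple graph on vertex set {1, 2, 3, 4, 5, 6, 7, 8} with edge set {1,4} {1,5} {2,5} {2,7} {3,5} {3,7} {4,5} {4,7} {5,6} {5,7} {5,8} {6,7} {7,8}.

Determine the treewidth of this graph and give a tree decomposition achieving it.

The largest bag has 3 vertices, giving width 2; this decomposition certifies tw(G) ≤ 2. On the other hand G contains the 3-clique {1, 4, 5}. A clique must lie in a single bag of any decomposition, so no decomposition can have width below 2. Therefore the treewidth is 2.

Treewidth 2.
Bags: B1 = {2, 5, 7}  B2 = {4, 5, 7}  B3 = {5, 7, 8}  B4 = {3, 5, 7}  B5 = {1, 4, 5}  B6 = {5, 6, 7}
Tree: B1–B2, B1–B3, B1–B4, B2–B5, B1–B6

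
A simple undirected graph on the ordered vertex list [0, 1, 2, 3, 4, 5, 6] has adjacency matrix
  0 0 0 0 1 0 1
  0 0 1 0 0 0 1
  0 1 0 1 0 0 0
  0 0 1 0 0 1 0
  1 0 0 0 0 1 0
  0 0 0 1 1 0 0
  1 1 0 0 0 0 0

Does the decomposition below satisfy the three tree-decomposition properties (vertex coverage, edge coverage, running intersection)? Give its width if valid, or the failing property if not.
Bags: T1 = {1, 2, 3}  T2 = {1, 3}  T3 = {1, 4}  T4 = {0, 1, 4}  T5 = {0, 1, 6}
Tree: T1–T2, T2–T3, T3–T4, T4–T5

No — vertex 5 appears in no bag.

A tree decomposition must satisfy three properties: every vertex lies in some bag; for every edge, both endpoints lie together in some bag; and for every vertex, the bags containing it form a connected subtree. Here vertex 5 appears in no bag, so the decomposition is invalid.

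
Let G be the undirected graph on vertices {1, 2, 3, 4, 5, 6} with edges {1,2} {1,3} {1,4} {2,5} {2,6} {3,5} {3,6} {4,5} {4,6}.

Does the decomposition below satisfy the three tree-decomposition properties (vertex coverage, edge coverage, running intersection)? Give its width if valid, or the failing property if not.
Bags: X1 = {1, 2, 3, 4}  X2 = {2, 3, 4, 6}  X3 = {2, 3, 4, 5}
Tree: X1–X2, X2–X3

Yes; width 3.

Checking the three conditions: (i) the bags cover all of {1, 2, 3, 4, 5, 6}; (ii) for each edge, some bag contains both endpoints; (iii) the bags containing any fixed vertex form a subtree. All hold, so the decomposition is valid with width 4 − 1 = 3.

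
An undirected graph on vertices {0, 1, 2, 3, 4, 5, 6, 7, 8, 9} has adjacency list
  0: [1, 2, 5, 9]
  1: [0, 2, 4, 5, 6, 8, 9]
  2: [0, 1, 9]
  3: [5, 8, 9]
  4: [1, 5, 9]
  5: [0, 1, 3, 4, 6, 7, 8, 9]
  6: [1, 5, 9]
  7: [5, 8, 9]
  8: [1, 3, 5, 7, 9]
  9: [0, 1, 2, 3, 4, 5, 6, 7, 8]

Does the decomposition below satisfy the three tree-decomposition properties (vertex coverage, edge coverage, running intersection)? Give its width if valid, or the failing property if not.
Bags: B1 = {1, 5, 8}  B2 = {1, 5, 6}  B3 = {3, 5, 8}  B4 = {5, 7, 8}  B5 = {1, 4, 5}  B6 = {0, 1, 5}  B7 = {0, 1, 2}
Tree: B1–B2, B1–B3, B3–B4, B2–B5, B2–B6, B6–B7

No — vertex 9 appears in no bag.

A tree decomposition must satisfy three properties: every vertex lies in some bag; for every edge, both endpoints lie together in some bag; and for every vertex, the bags containing it form a connected subtree. Here vertex 9 appears in no bag, so the decomposition is invalid.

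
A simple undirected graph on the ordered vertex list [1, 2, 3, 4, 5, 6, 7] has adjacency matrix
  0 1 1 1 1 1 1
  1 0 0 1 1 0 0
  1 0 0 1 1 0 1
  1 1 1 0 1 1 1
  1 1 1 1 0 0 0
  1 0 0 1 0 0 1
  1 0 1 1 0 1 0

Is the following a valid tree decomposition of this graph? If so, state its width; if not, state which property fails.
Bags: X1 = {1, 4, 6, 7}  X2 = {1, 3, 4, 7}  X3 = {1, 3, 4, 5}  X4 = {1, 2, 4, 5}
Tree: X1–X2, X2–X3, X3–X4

Yes; width 3.

Checking the three conditions: (i) the bags cover all of {1, 2, 3, 4, 5, 6, 7}; (ii) for each edge, some bag contains both endpoints; (iii) the bags containing any fixed vertex form a subtree. All hold, so the decomposition is valid with width 4 − 1 = 3.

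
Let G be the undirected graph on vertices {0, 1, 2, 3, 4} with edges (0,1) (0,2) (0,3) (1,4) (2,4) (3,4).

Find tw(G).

2

A width-2 tree decomposition is:
Bags: B1 = {0, 1, 4}  B2 = {0, 2, 4}  B3 = {0, 3, 4}
Tree: B1–B2, B2–B3
Each bag holds 3 vertices, so the decomposition has width 2, which upper-bounds the treewidth. Since 0–1–4–2–0 is a cycle in G, G is not acyclic. Forests are exactly the graphs of treewidth ≤ 1, so tw(G) ≥ 2. Hence tw(G) = 2 exactly.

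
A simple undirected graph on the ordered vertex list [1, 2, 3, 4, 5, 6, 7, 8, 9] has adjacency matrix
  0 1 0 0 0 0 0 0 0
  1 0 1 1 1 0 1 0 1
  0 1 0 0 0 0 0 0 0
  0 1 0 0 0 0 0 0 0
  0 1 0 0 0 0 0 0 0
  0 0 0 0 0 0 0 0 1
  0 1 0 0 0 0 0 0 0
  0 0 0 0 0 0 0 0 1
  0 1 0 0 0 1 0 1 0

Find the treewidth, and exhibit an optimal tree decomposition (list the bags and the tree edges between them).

Treewidth 1.
One optimal decomposition is:
Bags: B1 = {2, 9}  B2 = {2, 3}  B3 = {2, 4}  B4 = {8, 9}  B5 = {1, 2}  B6 = {2, 7}  B7 = {2, 5}  B8 = {6, 9}
Tree: B1–B2, B1–B3, B1–B4, B1–B5, B1–B6, B5–B7, B1–B8

Each bag holds 2 vertices, so the decomposition has width 1, which upper-bounds the treewidth. G has an edge, so its treewidth is at least 1. Combining the bounds, tw(G) = 1.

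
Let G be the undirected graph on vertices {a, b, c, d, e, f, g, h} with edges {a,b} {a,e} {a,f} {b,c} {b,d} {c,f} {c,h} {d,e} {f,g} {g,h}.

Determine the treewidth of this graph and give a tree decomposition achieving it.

Each bag holds 3 vertices, so the decomposition has width 2, which upper-bounds the treewidth. The edges e–d–b–a–e form a cycle, so G is not a tree and its treewidth is at least 2. Hence tw(G) = 2 exactly.

Treewidth 2.
One such decomposition:
Bags: B1 = {a, d, e}  B2 = {a, b, d}  B3 = {a, b, f}  B4 = {b, c, f}  B5 = {c, f, g}  B6 = {c, g, h}
Tree: B1–B2, B2–B3, B3–B4, B4–B5, B5–B6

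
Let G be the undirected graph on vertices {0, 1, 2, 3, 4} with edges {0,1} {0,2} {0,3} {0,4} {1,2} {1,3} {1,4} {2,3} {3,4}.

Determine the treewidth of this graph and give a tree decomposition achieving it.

Every bag has size at most 4, so the width is 4 − 1 = 3 and tw(G) ≤ 3. On the other hand G contains the 4-clique {0, 1, 2, 3}. A clique must lie in a single bag of any decomposition, so no decomposition can have width below 3. Hence tw(G) = 3 exactly.

Treewidth 3.
One such decomposition:
Bags: B1 = {0, 1, 3, 4}  B2 = {0, 1, 2, 3}
Tree: B1–B2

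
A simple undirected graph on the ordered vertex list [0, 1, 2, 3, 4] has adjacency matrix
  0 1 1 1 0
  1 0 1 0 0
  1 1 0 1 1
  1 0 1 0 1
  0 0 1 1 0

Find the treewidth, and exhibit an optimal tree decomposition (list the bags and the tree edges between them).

Treewidth 2.
One such decomposition:
Bags: B1 = {0, 2, 3}  B2 = {0, 1, 2}  B3 = {2, 3, 4}
Tree: B1–B2, B1–B3

Every bag has size at most 3, so the width is 3 − 1 = 2 and tw(G) ≤ 2. On the other hand G contains the 3-clique {0, 1, 2}. A clique must lie in a single bag of any decomposition, so no decomposition can have width below 2. The upper and lower bounds meet at 2, so that is the treewidth.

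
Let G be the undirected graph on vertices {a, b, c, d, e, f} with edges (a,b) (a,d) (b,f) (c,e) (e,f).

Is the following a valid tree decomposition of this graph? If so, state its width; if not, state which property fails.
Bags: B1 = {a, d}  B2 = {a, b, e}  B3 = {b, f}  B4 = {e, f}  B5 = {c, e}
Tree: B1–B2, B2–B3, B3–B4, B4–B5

No — bags containing vertex e are not connected in the tree.

A tree decomposition must satisfy three properties: every vertex lies in some bag; for every edge, both endpoints lie together in some bag; and for every vertex, the bags containing it form a connected subtree. Here bags containing vertex e are not connected in the tree, so the decomposition is invalid.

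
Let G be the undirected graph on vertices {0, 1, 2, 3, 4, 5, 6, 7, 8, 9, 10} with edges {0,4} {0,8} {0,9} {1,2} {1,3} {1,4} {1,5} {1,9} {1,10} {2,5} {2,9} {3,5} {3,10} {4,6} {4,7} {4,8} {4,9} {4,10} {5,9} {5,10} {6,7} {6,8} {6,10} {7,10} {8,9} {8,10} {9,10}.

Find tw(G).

3

A width-3 tree decomposition is:
Bags: B1 = {4, 6, 8, 10}  B2 = {4, 8, 9, 10}  B3 = {1, 4, 9, 10}  B4 = {1, 5, 9, 10}  B5 = {1, 3, 5, 10}  B6 = {1, 2, 5, 9}  B7 = {0, 4, 8, 9}  B8 = {4, 6, 7, 10}
Tree: B1–B2, B2–B3, B3–B4, B4–B5, B4–B6, B2–B7, B1–B8
Every bag has size at most 4, so the width is 4 − 1 = 3 and tw(G) ≤ 3. Conversely, {0, 4, 8, 9} is a clique of size 4, and the vertices of any clique must share a bag in every tree decomposition; so some bag has ≥ 4 vertices and tw(G) ≥ 3. The upper and lower bounds meet at 3, so that is the treewidth.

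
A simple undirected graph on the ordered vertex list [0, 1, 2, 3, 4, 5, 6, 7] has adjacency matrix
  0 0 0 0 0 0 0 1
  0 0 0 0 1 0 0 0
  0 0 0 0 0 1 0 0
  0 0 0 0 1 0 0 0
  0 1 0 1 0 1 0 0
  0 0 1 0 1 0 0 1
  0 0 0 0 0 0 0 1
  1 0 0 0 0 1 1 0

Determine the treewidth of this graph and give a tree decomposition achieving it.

Each bag holds 2 vertices, so the decomposition has width 1, which upper-bounds the treewidth. Any graph with an edge has treewidth ≥ 1, and G has the edge 5–4. The upper and lower bounds meet at 1, so that is the treewidth.

Treewidth 1.
Bags: B1 = {4, 5}  B2 = {5, 7}  B3 = {3, 4}  B4 = {6, 7}  B5 = {1, 4}  B6 = {0, 7}  B7 = {2, 5}
Tree: B1–B2, B1–B3, B2–B4, B1–B5, B4–B6, B2–B7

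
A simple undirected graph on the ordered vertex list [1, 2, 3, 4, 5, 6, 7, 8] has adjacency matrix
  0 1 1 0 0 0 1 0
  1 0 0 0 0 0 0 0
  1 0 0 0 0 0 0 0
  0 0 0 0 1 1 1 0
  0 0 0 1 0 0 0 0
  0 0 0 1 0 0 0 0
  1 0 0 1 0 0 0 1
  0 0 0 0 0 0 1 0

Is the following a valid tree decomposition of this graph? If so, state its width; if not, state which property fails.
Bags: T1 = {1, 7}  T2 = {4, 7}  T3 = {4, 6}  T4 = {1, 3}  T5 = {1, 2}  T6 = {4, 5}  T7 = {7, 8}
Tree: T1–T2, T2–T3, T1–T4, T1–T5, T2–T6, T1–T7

Yes; width 1.

Vertex coverage: the bags together contain {1, 2, 3, 4, 5, 6, 7, 8}, the full vertex set. Edge coverage: each edge of G has both endpoints in at least one bag. Running intersection: for every vertex, the bags containing it form a connected subtree. All three properties hold, so this is a valid tree decomposition of width max|bag| − 1 = 1, and hence tw(G) ≤ 1.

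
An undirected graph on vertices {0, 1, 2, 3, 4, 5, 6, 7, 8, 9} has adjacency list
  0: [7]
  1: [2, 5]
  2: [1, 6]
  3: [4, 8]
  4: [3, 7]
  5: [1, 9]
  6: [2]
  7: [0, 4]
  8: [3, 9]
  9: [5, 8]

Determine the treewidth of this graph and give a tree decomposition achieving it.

Treewidth 1.
One such decomposition:
Bags: B1 = {2, 6}  B2 = {1, 2}  B3 = {1, 5}  B4 = {5, 9}  B5 = {8, 9}  B6 = {3, 8}  B7 = {3, 4}  B8 = {4, 7}  B9 = {0, 7}
Tree: B1–B2, B2–B3, B3–B4, B4–B5, B5–B6, B6–B7, B7–B8, B8–B9

The largest bag has 2 vertices, giving width 1; this decomposition certifies tw(G) ≤ 1. Any graph with an edge has treewidth ≥ 1, and G has the edge 6–2. Therefore the treewidth is 1.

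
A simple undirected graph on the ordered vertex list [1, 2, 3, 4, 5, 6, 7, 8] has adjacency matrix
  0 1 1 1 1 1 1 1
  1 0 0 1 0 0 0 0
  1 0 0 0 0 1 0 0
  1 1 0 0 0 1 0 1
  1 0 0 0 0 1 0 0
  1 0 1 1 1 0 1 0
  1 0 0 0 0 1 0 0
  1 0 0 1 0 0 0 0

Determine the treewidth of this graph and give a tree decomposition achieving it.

Treewidth 2.
One such decomposition:
Bags: B1 = {1, 4, 6}  B2 = {1, 3, 6}  B3 = {1, 4, 8}  B4 = {1, 6, 7}  B5 = {1, 2, 4}  B6 = {1, 5, 6}
Tree: B1–B2, B1–B3, B2–B4, B1–B5, B4–B6

The largest bag has 3 vertices, giving width 2; this decomposition certifies tw(G) ≤ 2. Conversely, {1, 4, 8} is a clique of size 3, and the vertices of any clique must share a bag in every tree decomposition; so some bag has ≥ 3 vertices and tw(G) ≥ 2. The upper and lower bounds meet at 2, so that is the treewidth.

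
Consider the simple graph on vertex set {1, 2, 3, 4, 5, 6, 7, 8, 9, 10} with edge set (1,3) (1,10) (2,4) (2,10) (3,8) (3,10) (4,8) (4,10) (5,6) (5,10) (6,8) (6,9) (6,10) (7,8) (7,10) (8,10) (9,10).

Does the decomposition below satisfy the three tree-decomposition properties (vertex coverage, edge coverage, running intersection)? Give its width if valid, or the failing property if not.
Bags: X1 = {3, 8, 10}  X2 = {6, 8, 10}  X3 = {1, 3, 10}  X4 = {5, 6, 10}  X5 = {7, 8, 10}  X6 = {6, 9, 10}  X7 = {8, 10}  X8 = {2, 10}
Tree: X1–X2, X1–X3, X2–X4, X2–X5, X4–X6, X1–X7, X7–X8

A tree decomposition must satisfy three properties: every vertex lies in some bag; for every edge, both endpoints lie together in some bag; and for every vertex, the bags containing it form a connected subtree. Here vertex 4 appears in no bag, so the decomposition is invalid.

No — vertex 4 appears in no bag.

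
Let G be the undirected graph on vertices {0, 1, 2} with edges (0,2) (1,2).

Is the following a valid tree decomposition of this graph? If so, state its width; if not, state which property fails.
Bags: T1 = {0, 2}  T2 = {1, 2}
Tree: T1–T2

Yes; width 1.

Checking the three conditions: (i) the bags cover all of {0, 1, 2}; (ii) for each edge, some bag contains both endpoints; (iii) the bags containing any fixed vertex form a subtree. All hold, so the decomposition is valid with width 2 − 1 = 1.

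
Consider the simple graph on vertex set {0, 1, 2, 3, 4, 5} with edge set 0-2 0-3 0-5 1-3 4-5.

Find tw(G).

A width-1 tree decomposition is:
Bags: B1 = {0, 2}  B2 = {0, 5}  B3 = {0, 3}  B4 = {4, 5}  B5 = {1, 3}
Tree: B1–B2, B2–B3, B2–B4, B3–B5
The largest bag has 2 vertices, giving width 1; this decomposition certifies tw(G) ≤ 1. Any graph with an edge has treewidth ≥ 1, and G has the edge 2–0. The upper and lower bounds meet at 1, so that is the treewidth.

1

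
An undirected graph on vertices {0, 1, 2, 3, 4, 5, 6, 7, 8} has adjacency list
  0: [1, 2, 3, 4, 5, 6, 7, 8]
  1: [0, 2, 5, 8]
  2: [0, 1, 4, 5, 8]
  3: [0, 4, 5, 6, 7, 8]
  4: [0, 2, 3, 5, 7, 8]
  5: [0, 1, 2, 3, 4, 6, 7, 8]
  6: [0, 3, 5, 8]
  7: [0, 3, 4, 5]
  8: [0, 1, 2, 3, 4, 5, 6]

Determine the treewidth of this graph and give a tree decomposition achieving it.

Each bag holds 5 vertices, so the decomposition has width 4, which upper-bounds the treewidth. For the lower bound, the 5 vertices {0, 1, 2, 5, 8} are pairwise adjacent, and any tree decomposition puts a clique entirely inside one bag — forcing width ≥ 4. Combining the bounds, tw(G) = 4.

Treewidth 4.
Bags: B1 = {0, 3, 4, 5, 8}  B2 = {0, 3, 4, 5, 7}  B3 = {0, 2, 4, 5, 8}  B4 = {0, 3, 5, 6, 8}  B5 = {0, 1, 2, 5, 8}
Tree: B1–B2, B1–B3, B1–B4, B3–B5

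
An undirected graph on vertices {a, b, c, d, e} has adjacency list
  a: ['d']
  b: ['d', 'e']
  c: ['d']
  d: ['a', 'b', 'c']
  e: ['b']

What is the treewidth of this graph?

A width-1 tree decomposition is:
Bags: B1 = {c, d}  B2 = {a, d}  B3 = {b, d}  B4 = {b, e}
Tree: B1–B2, B2–B3, B3–B4
Every bag has size at most 2, so the width is 2 − 1 = 1 and tw(G) ≤ 1. Since G has at least one edge (e.g. c–d), it is not an edgeless graph, so tw(G) ≥ 1. The upper and lower bounds meet at 1, so that is the treewidth.

1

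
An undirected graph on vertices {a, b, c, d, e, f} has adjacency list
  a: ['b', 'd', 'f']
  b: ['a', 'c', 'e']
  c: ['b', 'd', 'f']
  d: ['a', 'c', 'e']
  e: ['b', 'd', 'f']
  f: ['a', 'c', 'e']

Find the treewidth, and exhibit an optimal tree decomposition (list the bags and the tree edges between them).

Treewidth 3.
One such decomposition:
Bags: B1 = {b, d, e, f}  B2 = {b, c, d, f}  B3 = {a, b, d, f}
Tree: B1–B2, B2–B3

The largest bag has 4 vertices, giving width 3; this decomposition certifies tw(G) ≤ 3. For the lower bound: the 4 vertex sets {b,e}, {c,f}, {d}, {a} are disjoint, each induces a connected subgraph, and every pair is joined by at least one edge of G. Contracting each set to a single vertex therefore yields K_{4} as a minor, and since treewidth is minor-monotone, tw(G) ≥ tw(K_{4}) = 3. Combining the bounds, tw(G) = 3.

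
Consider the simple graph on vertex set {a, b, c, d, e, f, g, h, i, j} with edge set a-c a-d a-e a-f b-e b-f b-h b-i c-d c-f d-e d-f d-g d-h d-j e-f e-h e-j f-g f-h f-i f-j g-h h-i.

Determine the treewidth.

A width-3 tree decomposition is:
Bags: B1 = {d, e, f, j}  B2 = {d, e, f, h}  B3 = {b, e, f, h}  B4 = {b, f, h, i}  B5 = {d, f, g, h}  B6 = {a, d, e, f}  B7 = {a, c, d, f}
Tree: B1–B2, B2–B3, B3–B4, B2–B5, B2–B6, B6–B7
Each bag holds 4 vertices, so the decomposition has width 3, which upper-bounds the treewidth. On the other hand G contains the 4-clique {d, f, g, h}. A clique must lie in a single bag of any decomposition, so no decomposition can have width below 3. Hence tw(G) = 3 exactly.

3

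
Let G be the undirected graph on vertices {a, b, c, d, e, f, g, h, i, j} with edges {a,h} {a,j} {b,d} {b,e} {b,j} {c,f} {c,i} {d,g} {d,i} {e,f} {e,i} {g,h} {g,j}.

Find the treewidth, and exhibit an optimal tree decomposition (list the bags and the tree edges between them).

Each bag holds 3 vertices, so the decomposition has width 2, which upper-bounds the treewidth. For the lower bound, G contains the cycle h–a–j–g–h, so G is not a forest; only forests have treewidth ≤ 1, hence tw(G) ≥ 2. Hence tw(G) = 2 exactly.

Treewidth 2.
One such decomposition:
Bags: B1 = {a, g, h}  B2 = {a, g, j}  B3 = {d, g, j}  B4 = {b, d, j}  B5 = {b, d, i}  B6 = {b, e, i}  B7 = {c, e, i}  B8 = {c, e, f}
Tree: B1–B2, B2–B3, B3–B4, B4–B5, B5–B6, B6–B7, B7–B8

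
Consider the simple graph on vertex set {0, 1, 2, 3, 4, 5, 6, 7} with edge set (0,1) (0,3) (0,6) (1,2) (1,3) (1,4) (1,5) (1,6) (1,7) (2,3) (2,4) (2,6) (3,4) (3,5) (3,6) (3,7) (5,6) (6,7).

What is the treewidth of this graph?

A width-3 tree decomposition is:
Bags: B1 = {1, 2, 3, 6}  B2 = {1, 3, 6, 7}  B3 = {0, 1, 3, 6}  B4 = {1, 2, 3, 4}  B5 = {1, 3, 5, 6}
Tree: B1–B2, B2–B3, B1–B4, B1–B5
The largest bag has 4 vertices, giving width 3; this decomposition certifies tw(G) ≤ 3. For the lower bound, the 4 vertices {1, 2, 3, 4} are pairwise adjacent, and any tree decomposition puts a clique entirely inside one bag — forcing width ≥ 3. Therefore the treewidth is 3.

3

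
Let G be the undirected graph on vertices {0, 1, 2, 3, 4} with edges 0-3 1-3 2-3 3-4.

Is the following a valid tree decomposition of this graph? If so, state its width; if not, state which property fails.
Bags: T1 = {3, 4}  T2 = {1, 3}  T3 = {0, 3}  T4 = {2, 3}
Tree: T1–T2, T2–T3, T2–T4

Yes; width 1.

Vertex coverage: the bags together contain {0, 1, 2, 3, 4}, the full vertex set. Edge coverage: each edge of G has both endpoints in at least one bag. Running intersection: for every vertex, the bags containing it form a connected subtree. All three properties hold, so this is a valid tree decomposition of width max|bag| − 1 = 1, and hence tw(G) ≤ 1.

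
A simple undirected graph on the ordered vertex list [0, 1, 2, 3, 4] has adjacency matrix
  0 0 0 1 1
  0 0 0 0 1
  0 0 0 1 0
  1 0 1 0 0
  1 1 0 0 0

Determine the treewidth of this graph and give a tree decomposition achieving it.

Each bag holds 2 vertices, so the decomposition has width 1, which upper-bounds the treewidth. Any graph with an edge has treewidth ≥ 1, and G has the edge 2–3. Combining the bounds, tw(G) = 1.

Treewidth 1.
One such decomposition:
Bags: B1 = {2, 3}  B2 = {0, 3}  B3 = {0, 4}  B4 = {1, 4}
Tree: B1–B2, B2–B3, B3–B4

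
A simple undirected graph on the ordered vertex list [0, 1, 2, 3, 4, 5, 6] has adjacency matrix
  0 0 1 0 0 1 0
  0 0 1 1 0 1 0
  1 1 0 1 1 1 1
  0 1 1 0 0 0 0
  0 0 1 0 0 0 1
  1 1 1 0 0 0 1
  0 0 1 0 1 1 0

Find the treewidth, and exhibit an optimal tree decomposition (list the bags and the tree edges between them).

Treewidth 2.
One such decomposition:
Bags: B1 = {2, 5, 6}  B2 = {1, 2, 5}  B3 = {1, 2, 3}  B4 = {2, 4, 6}  B5 = {0, 2, 5}
Tree: B1–B2, B2–B3, B1–B4, B1–B5

Each bag holds 3 vertices, so the decomposition has width 2, which upper-bounds the treewidth. Conversely, {1, 2, 3} is a clique of size 3, and the vertices of any clique must share a bag in every tree decomposition; so some bag has ≥ 3 vertices and tw(G) ≥ 2. Combining the bounds, tw(G) = 2.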